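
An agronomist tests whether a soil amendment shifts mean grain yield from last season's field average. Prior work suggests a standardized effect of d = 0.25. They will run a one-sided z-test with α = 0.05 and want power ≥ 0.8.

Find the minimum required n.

n = 99

For power 0.8 need Φ(δ − z_{0.05}) = 0.8, so δ = z_{0.05} + z_{0.20} = 1.645 + 0.842 = 2.486.
δ = d·√n ⇒ n = (δ/d)² = (2.486 / 0.25)² = 98.92.
Round up to the next whole unit.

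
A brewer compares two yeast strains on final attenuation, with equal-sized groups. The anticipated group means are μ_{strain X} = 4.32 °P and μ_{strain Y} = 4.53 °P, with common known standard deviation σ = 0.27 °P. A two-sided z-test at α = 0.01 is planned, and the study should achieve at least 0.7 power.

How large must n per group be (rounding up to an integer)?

n = 32 per group

Standardized effect: d = |μ_{strain X} − μ_{strain Y}| / σ = |4.32 − 4.53| / 0.27 = 0.7778
For power 0.7 need Φ(δ − z_{0.005}) = 0.7, so δ = z_{0.005} + z_{0.30} = 2.576 + 0.524 = 3.100.
(Ignoring the negligible lower-tail rejection probability gives the usual closed-form inversion.)
δ = d·√(n/2) ⇒ n = 2(δ/d)² = 2 × (3.100 / 0.7778)² = 31.78.
Rounding up, n = 32 per group.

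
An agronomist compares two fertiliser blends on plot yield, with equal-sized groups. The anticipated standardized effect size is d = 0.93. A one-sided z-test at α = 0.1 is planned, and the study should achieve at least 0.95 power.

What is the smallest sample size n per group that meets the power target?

Set Φ(δ − 1.282) = 0.95; then δ − 1.282 = Φ⁻¹(0.95) = 1.645, giving δ = 2.926.
δ = d·√(n/2) ⇒ n = 2(δ/d)² = 2 × (2.926 / 0.93)² = 19.80.
Round up to the next whole unit.

n = 20 per group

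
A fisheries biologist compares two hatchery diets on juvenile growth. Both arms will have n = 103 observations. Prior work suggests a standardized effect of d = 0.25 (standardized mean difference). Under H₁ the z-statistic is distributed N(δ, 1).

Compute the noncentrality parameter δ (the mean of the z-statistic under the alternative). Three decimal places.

δ = d·√(n/2) = 0.25 × √(103/2) = 1.7941

δ ≈ 1.794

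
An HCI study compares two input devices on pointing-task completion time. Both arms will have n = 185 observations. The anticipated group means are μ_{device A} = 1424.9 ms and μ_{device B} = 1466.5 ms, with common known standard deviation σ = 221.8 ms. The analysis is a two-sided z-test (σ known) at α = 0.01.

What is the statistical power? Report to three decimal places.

Power ≈ 0.220

Standardized effect: d = |μ_{device A} − μ_{device B}| / σ = |1424.9 − 1466.5| / 221.8 = 0.1876
Noncentrality parameter: δ = d·√(n/2) = 0.1876 × √(185/2) = 1.8039
Critical value for a two-sided test at α = 0.01: z_{α/2} = 2.576.
Power = Φ(δ − 2.576) + Φ(−δ − 2.576) = Φ(-0.772) + Φ(-4.380) = 0.2201 + 0.0000 = 0.2201.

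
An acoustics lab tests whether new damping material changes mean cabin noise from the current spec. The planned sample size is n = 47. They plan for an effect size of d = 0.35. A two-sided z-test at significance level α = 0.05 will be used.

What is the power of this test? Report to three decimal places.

Power ≈ 0.670

Noncentrality parameter: δ = d·√n = 0.35 × √47 = 2.3995
Critical value for a two-sided test at α = 0.05: z_{α/2} = 1.960.
Power = Φ(δ − 1.960) + Φ(−δ − 1.960) = Φ(0.440) + Φ(-4.359) = 0.6699 + 0.0000 = 0.6699.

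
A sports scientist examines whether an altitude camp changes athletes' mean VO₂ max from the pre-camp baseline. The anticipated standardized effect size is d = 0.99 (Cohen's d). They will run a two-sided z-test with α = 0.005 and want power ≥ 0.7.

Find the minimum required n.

Set Φ(δ − 2.807) = 0.7; then δ − 2.807 = Φ⁻¹(0.7) = 0.524, giving δ = 3.331.
(The Φ(−δ − z_{α/2}) term is vanishingly small for δ > 0 and is dropped in the standard sample-size formula.)
δ = d·√n ⇒ n = (δ/d)² = (3.331 / 0.99)² = 11.32.
Round up to the next whole unit.

n = 12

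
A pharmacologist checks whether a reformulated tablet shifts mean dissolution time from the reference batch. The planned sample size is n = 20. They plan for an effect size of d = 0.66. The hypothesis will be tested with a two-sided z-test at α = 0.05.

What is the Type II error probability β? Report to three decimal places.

β ≈ 0.161

Noncentrality parameter: δ = d·√n = 0.66 × √20 = 2.9516
Two-sided α = 0.05 → critical value z_{0.025} = 1.960.
Power = Φ(δ − 1.960) + Φ(−δ − 1.960) = Φ(0.992) + Φ(-4.912) = 0.8393 + 0.0000 = 0.8393.
Type II error: β = 1 − power = 1 − 0.8393 = 0.1607.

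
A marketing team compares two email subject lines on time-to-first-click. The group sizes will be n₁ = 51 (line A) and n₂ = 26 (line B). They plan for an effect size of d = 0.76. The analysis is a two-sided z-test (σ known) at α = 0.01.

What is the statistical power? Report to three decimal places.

Noncentrality parameter: δ = d / √(1/n₁ + 1/n₂) = 0.76 / √(1/51 + 1/26) = 3.1538
Critical value for a two-sided test at α = 0.01: z_{α/2} = 2.576.
Power = Φ(δ − 2.576) + Φ(−δ − 2.576) = Φ(0.578) + Φ(-5.730) = 0.7184 + 0.0000 = 0.7184.

Power ≈ 0.718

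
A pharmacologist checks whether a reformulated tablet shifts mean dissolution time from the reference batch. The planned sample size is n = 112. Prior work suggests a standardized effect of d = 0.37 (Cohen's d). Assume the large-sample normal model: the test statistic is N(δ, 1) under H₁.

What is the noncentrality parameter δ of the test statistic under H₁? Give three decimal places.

δ = d·√n = 0.37 × √112 = 3.9157

δ ≈ 3.916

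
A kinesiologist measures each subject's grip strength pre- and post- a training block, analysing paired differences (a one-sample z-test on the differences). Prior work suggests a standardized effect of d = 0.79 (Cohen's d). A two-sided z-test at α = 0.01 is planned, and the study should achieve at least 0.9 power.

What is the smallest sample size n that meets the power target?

For power 0.9 need Φ(δ − z_{0.005}) = 0.9, so δ = z_{0.005} + z_{0.10} = 2.576 + 1.282 = 3.857.
(The Φ(−δ − z_{α/2}) term is vanishingly small for δ > 0 and is dropped in the standard sample-size formula.)
δ = d·√n ⇒ n = (δ/d)² = (3.857 / 0.79)² = 23.84.
Rounding up, n = 24.

n = 24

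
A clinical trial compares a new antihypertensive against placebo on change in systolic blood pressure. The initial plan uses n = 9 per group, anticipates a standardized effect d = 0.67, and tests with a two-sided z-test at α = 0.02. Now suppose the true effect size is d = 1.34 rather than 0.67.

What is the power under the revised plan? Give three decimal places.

Power ≈ 0.697

With d = 1.34: δ = d·√(n/2) = 1.34 × √(9/2) = 2.8426. Critical value z_{0.01} = 2.326.
Revised power = Φ(δ − 2.326) + Φ(−δ − 2.326) = Φ(0.516) + Φ(-5.169) = 0.6972 + 0.0000 = 0.6972.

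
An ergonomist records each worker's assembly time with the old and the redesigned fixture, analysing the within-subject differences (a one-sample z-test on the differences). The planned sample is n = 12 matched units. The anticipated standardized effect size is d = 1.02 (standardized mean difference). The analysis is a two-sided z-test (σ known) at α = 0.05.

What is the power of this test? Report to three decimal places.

Power ≈ 0.942

Noncentrality parameter: λ = d·√n = 1.02 × √12 = 3.5334
Critical value for a two-sided test at α = 0.05: z_{α/2} = 1.960.
Power = Φ(λ − 1.960) + Φ(−λ − 1.960) = Φ(1.573) + Φ(-5.493) = 0.9422 + 0.0000 = 0.9422.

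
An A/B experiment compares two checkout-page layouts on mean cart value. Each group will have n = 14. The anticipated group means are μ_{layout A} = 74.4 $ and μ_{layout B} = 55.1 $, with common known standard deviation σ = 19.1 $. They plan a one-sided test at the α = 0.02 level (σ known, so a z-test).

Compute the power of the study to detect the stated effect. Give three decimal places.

Power ≈ 0.732

Standardized effect: d = |μ_{layout A} − μ_{layout B}| / σ = |74.4 − 55.1| / 19.1 = 1.0105
Noncentrality parameter: δ = d·√(n/2) = 1.0105 × √(14/2) = 2.6735
Critical value for a one-sided test at α = 0.02: z_α = 2.054.
Power = Φ(δ − 2.054) = Φ(0.620) = 0.7323.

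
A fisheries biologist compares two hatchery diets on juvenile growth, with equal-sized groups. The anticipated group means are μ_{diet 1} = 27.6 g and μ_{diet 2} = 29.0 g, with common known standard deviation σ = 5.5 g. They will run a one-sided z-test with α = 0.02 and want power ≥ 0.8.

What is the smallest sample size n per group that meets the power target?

Standardized effect: d = |μ_{diet 1} − μ_{diet 2}| / σ = |27.6 − 29.0| / 5.5 = 0.2545
For power 0.8 need Φ(δ − z_{0.02}) = 0.8, so δ = z_{0.02} + z_{0.20} = 2.054 + 0.842 = 2.895.
δ = d·√(n/2) ⇒ n = 2(δ/d)² = 2 × (2.895 / 0.2545)² = 258.77.
Rounding up, n = 259 per group.

n = 259 per group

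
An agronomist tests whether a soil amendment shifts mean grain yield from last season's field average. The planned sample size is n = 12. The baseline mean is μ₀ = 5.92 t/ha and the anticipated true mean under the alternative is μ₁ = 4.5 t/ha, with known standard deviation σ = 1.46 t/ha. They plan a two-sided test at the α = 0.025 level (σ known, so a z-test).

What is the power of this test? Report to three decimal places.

Power ≈ 0.870

Standardized effect: d = |μ₁ − μ₀| / σ = |4.5 − 5.92| / 1.46 = 0.9726
Noncentrality parameter: δ = d·√n = 0.9726 × √12 = 3.3692
Two-sided α = 0.025 → critical value z_{0.0125} = 2.241.
Power = Φ(δ − 2.241) + Φ(−δ − 2.241) = Φ(1.128) + Φ(-5.611) = 0.8703 + 0.0000 = 0.8703.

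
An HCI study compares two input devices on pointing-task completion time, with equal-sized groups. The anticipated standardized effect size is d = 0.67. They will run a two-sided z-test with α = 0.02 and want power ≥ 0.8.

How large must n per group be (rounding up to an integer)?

Set Φ(δ − 2.326) = 0.8; then δ − 2.326 = Φ⁻¹(0.8) = 0.842, giving δ = 3.168.
(Ignoring the negligible lower-tail rejection probability gives the usual closed-form inversion.)
δ = d·√(n/2) ⇒ n = 2(δ/d)² = 2 × (3.168 / 0.67)² = 44.71.
Round up to the next whole unit.

n = 45 per group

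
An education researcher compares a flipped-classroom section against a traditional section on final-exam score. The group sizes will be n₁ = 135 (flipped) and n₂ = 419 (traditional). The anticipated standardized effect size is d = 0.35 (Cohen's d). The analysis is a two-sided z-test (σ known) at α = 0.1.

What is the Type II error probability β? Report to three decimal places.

Noncentrality parameter: δ = d / √(1/n₁ + 1/n₂) = 0.35 / √(1/135 + 1/419) = 3.5366
Two-sided α = 0.1 → critical value z_{0.05} = 1.645.
Power = Φ(δ − 1.645) + Φ(−δ − 1.645) = Φ(1.892) + Φ(-5.181) = 0.9707 + 0.0000 = 0.9707.
Type II error: β = 1 − power = 1 − 0.9707 = 0.0293.

β ≈ 0.029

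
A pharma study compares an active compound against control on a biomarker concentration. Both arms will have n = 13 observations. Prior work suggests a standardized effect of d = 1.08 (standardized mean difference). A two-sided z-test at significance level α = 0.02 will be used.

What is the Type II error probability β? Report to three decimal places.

Noncentrality parameter: δ = d·√(n/2) = 1.08 × √(13/2) = 2.7535
Two-sided α = 0.02 → critical value z_{0.01} = 2.326.
Power = Φ(δ − 2.326) + Φ(−δ − 2.326) = Φ(0.427) + Φ(-5.080) = 0.6654 + 0.0000 = 0.6654.
Type II error: β = 1 − power = 1 − 0.6654 = 0.3346.

β ≈ 0.335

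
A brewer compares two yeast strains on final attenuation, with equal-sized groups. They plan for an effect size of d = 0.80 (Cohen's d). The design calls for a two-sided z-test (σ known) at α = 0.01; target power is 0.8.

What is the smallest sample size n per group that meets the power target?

Set Φ(δ − 2.576) = 0.8; then δ − 2.576 = Φ⁻¹(0.8) = 0.842, giving δ = 3.417.
(For δ > 0 the lower-tail rejection region contributes negligibly to power, so the one-term inversion is standard.)
δ = d·√(n/2) ⇒ n = 2(δ/d)² = 2 × (3.417 / 0.80)² = 36.50.
Round up to the next whole unit.

n = 37 per group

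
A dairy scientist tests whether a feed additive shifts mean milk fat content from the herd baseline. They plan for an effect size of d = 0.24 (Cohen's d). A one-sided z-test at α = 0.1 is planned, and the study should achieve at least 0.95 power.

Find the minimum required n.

n = 149

For power 0.95 need Φ(δ − z_{0.1}) = 0.95, so δ = z_{0.1} + z_{0.05} = 1.282 + 1.645 = 2.926.
δ = d·√n ⇒ n = (δ/d)² = (2.926 / 0.24)² = 148.68.
Rounding up, n = 149.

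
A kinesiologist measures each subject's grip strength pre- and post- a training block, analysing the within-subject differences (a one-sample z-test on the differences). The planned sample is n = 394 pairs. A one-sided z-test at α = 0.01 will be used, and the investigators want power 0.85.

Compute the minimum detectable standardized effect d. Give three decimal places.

d ≈ 0.169

Required noncentrality: δ = z_{0.01} + z_{0.15} = 2.326 + 1.036 = 3.363.
δ = d·√n ⇒ d = δ/√n = 3.363/√394 = 0.1694.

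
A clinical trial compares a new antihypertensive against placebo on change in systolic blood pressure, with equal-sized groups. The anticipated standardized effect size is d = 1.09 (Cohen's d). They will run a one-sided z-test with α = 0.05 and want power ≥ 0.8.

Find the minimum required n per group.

Set Φ(δ − 1.645) = 0.8; then δ − 1.645 = Φ⁻¹(0.8) = 0.842, giving δ = 2.486.
δ = d·√(n/2) ⇒ n = 2(δ/d)² = 2 × (2.486 / 1.09)² = 10.41.
Rounding up, n = 11 per group.

n = 11 per group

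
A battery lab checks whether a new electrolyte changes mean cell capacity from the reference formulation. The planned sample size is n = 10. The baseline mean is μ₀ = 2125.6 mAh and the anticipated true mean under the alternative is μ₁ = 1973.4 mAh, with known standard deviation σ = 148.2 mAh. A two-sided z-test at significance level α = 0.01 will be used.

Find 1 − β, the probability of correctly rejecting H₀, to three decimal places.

Standardized effect: d = |μ₁ − μ₀| / σ = |1973.4 − 2125.6| / 148.2 = 1.0270
Noncentrality parameter: δ = d·√n = 1.0270 × √10 = 3.2476
Critical value for a two-sided test at α = 0.01: z_{α/2} = 2.576.
Power = Φ(δ − 2.576) + Φ(−δ − 2.576) = Φ(0.672) + Φ(-5.823) = 0.7491 + 0.0000 = 0.7491.

Power ≈ 0.749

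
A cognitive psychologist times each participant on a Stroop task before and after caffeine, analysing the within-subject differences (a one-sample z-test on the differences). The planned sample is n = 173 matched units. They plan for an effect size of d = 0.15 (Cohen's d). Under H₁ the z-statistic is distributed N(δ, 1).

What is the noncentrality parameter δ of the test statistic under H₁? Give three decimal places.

δ ≈ 1.973

The noncentrality parameter scales effect size by the design's sample-size factor: δ = d·√n = 0.15 × √173 = 1.9729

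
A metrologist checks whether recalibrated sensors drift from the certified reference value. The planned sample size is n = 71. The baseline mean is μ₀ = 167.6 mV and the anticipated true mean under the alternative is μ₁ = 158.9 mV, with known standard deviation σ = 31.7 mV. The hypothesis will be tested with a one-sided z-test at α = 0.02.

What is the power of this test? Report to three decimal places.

Power ≈ 0.602

Standardized effect: d = |μ₁ − μ₀| / σ = |158.9 − 167.6| / 31.7 = 0.2744
Noncentrality parameter: δ = d·√n = 0.2744 × √71 = 2.3125
One-sided α = 0.02 → critical value z_{0.02} = 2.054.
Power = Φ(δ − 2.054) = Φ(0.259) = 0.6021.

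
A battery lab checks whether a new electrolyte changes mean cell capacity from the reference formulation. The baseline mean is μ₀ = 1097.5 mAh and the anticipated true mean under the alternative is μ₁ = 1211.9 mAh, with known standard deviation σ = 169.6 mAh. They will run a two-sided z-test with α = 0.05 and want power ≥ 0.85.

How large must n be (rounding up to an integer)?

n = 20

Standardized effect: d = |μ₁ − μ₀| / σ = |1211.9 − 1097.5| / 169.6 = 0.6745
For power 0.85 need Φ(δ − z_{0.025}) = 0.85, so δ = z_{0.025} + z_{0.15} = 1.960 + 1.036 = 2.996.
(The Φ(−δ − z_{α/2}) term is vanishingly small for δ > 0 and is dropped in the standard sample-size formula.)
δ = d·√n ⇒ n = (δ/d)² = (2.996 / 0.6745)² = 19.73.
Rounding up, n = 20.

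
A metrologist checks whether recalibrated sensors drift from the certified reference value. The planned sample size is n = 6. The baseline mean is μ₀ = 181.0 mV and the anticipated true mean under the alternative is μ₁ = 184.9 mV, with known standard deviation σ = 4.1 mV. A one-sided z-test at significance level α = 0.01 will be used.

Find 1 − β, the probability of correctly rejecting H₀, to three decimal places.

Standardized effect: d = |μ₁ − μ₀| / σ = |184.9 − 181.0| / 4.1 = 0.9512
Noncentrality parameter: δ = d·√n = 0.9512 × √6 = 2.3300
One-sided α = 0.01 → critical value z_{0.01} = 2.326.
Power = Φ(δ − 2.326) = Φ(0.004) = 0.5015.

Power ≈ 0.501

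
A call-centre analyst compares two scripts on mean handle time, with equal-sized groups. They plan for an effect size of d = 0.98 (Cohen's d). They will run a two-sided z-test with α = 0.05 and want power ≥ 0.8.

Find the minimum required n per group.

n = 17 per group

Set Φ(δ − 1.960) = 0.8; then δ − 1.960 = Φ⁻¹(0.8) = 0.842, giving δ = 2.802.
(The Φ(−δ − z_{α/2}) term is vanishingly small for δ > 0 and is dropped in the standard sample-size formula.)
δ = d·√(n/2) ⇒ n = 2(δ/d)² = 2 × (2.802 / 0.98)² = 16.35.
Rounding up, n = 17 per group.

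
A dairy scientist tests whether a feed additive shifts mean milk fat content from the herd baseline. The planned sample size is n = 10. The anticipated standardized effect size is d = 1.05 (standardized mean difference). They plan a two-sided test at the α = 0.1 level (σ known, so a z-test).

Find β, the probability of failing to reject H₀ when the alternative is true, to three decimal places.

β ≈ 0.047

Noncentrality parameter: δ = d·√n = 1.05 × √10 = 3.3204
Two-sided α = 0.1 → critical value z_{0.05} = 1.645.
Power = Φ(δ − 1.645) + Φ(−δ − 1.645) = Φ(1.676) + Φ(-4.965) = 0.9531 + 0.0000 = 0.9531.
Type II error: β = 1 − power = 1 − 0.9531 = 0.0469.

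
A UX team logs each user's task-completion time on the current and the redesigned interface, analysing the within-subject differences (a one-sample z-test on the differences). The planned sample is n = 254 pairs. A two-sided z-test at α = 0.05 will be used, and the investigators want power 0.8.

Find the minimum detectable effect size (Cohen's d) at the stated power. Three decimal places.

Required noncentrality: δ = z_{0.025} + z_{0.20} = 1.960 + 0.842 = 2.802.
(The second rejection-region term Φ(−δ − z_{α/2}) is negligible and dropped.)
δ = d·√n ⇒ d = δ/√n = 2.802/√254 = 0.1758.

d ≈ 0.176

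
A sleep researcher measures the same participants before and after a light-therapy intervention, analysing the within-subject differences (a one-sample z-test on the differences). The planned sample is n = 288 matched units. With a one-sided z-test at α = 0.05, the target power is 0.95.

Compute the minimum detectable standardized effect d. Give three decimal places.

Required noncentrality: δ = z_{0.05} + z_{0.05} = 1.645 + 1.645 = 3.290.
δ = d·√n ⇒ d = δ/√n = 3.290/√288 = 0.1938.

d ≈ 0.194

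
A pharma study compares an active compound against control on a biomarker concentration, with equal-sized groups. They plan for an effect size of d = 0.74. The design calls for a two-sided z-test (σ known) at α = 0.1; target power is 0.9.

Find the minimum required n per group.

n = 32 per group

For power 0.9 need Φ(δ − z_{0.05}) = 0.9, so δ = z_{0.05} + z_{0.10} = 1.645 + 1.282 = 2.926.
(The Φ(−δ − z_{α/2}) term is vanishingly small for δ > 0 and is dropped in the standard sample-size formula.)
δ = d·√(n/2) ⇒ n = 2(δ/d)² = 2 × (2.926 / 0.74)² = 31.28.
Round up to the next whole unit.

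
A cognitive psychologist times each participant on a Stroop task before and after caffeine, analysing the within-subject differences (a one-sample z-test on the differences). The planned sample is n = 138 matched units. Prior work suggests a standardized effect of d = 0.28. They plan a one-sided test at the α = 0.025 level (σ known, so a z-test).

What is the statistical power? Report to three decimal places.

Power ≈ 0.908

Noncentrality parameter: δ = d·√n = 0.28 × √138 = 3.2893
One-sided α = 0.025 → critical value z_{0.025} = 1.960.
Power = Φ(δ − 1.960) = Φ(1.329) = 0.9081.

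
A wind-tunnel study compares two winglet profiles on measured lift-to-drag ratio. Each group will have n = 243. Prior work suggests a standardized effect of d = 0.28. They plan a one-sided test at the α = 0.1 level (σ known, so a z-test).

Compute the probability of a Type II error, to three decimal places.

β ≈ 0.036

Noncentrality parameter: δ = d·√(n/2) = 0.28 × √(243/2) = 3.0864
Critical value for a one-sided test at α = 0.1: z_α = 1.282.
Power = Φ(δ − 1.282) = Φ(1.805) = 0.9644.
Type II error: β = 1 − power = 1 − 0.9644 = 0.0356.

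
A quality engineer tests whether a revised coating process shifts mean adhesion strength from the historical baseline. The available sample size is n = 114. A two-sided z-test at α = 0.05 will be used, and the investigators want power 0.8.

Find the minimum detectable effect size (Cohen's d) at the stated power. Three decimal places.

d ≈ 0.262

Need Φ(δ − 1.960) = 0.8, so δ = 1.960 + 0.842 = 2.802.
(Lower-tail contribution to power is negligible for δ > 0.)
δ = d·√n ⇒ d = δ/√n = 2.802/√114 = 0.2624.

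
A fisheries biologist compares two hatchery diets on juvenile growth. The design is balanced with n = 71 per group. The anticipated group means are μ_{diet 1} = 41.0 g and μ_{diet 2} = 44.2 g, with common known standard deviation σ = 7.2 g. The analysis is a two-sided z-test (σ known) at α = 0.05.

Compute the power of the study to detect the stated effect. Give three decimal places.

Power ≈ 0.754

Standardized effect: d = |μ_{diet 1} − μ_{diet 2}| / σ = |41.0 − 44.2| / 7.2 = 0.4444
Noncentrality parameter: δ = d·√(n/2) = 0.4444 × √(71/2) = 2.6481
Critical value for a two-sided test at α = 0.05: z_{α/2} = 1.960.
Power = Φ(δ − 1.960) + Φ(−δ − 1.960) = Φ(0.688) + Φ(-4.608) = 0.7543 + 0.0000 = 0.7543.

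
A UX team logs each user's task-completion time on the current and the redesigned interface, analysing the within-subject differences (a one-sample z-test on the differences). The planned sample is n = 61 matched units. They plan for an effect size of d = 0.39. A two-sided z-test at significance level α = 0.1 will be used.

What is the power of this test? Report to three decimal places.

Noncentrality parameter: λ = d·√n = 0.39 × √61 = 3.0460
Critical value for a two-sided test at α = 0.1: z_{α/2} = 1.645.
Power = Φ(λ − 1.645) + Φ(−λ − 1.645) = Φ(1.401) + Φ(-4.691) = 0.9194 + 0.0000 = 0.9194.

Power ≈ 0.919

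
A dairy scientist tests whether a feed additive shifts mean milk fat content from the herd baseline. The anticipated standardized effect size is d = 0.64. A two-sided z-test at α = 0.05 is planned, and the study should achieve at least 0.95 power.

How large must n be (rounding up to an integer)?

Set Φ(δ − 1.960) = 0.95; then δ − 1.960 = Φ⁻¹(0.95) = 1.645, giving δ = 3.605.
(Ignoring the negligible lower-tail rejection probability gives the usual closed-form inversion.)
δ = d·√n ⇒ n = (δ/d)² = (3.605 / 0.64)² = 31.73.
Round up to the next whole unit.

n = 32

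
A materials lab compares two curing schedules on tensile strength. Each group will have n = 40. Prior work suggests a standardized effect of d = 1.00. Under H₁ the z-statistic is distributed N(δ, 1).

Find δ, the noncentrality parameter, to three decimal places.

δ ≈ 4.472

δ = d·√(n/2) = 1.00 × √(40/2) = 4.4721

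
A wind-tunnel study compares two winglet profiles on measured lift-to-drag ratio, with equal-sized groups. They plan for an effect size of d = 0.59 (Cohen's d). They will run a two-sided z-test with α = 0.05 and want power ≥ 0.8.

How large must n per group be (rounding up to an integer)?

Set Φ(δ − 1.960) = 0.8; then δ − 1.960 = Φ⁻¹(0.8) = 0.842, giving δ = 2.802.
(The Φ(−δ − z_{α/2}) term is vanishingly small for δ > 0 and is dropped in the standard sample-size formula.)
δ = d·√(n/2) ⇒ n = 2(δ/d)² = 2 × (2.802 / 0.59)² = 45.10.
Round up to the next whole unit.

n = 46 per group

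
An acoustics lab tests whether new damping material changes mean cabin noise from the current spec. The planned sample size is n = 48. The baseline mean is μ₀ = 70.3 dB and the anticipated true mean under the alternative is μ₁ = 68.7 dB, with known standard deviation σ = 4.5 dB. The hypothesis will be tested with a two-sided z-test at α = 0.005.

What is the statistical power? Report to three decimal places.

Standardized effect: d = |μ₁ − μ₀| / σ = |68.7 − 70.3| / 4.5 = 0.3556
Noncentrality parameter: δ = d·√n = 0.3556 × √48 = 2.4634
Two-sided α = 0.005 → critical value z_{0.0025} = 2.807.
Power = Φ(δ − 2.807) + Φ(−δ − 2.807) = Φ(-0.344) + Φ(-5.270) = 0.3655 + 0.0000 = 0.3655.

Power ≈ 0.366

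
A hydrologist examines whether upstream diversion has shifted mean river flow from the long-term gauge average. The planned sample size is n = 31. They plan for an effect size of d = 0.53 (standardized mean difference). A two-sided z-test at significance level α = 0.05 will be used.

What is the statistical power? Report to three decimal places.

Power ≈ 0.839

Noncentrality parameter: λ = d·√n = 0.53 × √31 = 2.9509
Critical value for a two-sided test at α = 0.05: z_{α/2} = 1.960.
Power = Φ(λ − 1.960) + Φ(−λ − 1.960) = Φ(0.991) + Φ(-4.911) = 0.8391 + 0.0000 = 0.8391.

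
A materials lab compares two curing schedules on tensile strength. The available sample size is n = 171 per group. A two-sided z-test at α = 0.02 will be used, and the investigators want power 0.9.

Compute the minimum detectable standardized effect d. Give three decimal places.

Need Φ(δ − 2.326) = 0.9, so δ = 2.326 + 1.282 = 3.608.
(Lower-tail contribution to power is negligible for δ > 0.)
δ = d·√(n/2) ⇒ d = δ/√(n/2) = 3.608/√(171/2) = 0.3902.

d ≈ 0.390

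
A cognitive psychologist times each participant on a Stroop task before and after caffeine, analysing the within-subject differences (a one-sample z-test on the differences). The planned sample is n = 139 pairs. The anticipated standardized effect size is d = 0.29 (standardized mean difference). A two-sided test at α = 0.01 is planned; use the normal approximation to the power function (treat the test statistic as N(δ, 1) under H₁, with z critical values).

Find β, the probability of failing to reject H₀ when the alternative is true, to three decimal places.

Noncentrality parameter: δ = d·√n = 0.29 × √139 = 3.4190
Two-sided α = 0.01 → critical value z_{0.005} = 2.576.
Power = Φ(δ − 2.576) + Φ(−δ − 2.576) = Φ(0.843) + Φ(-5.995) = 0.8004 + 0.0000 = 0.8004.
Type II error: β = 1 − power = 1 − 0.8004 = 0.1996.

β ≈ 0.200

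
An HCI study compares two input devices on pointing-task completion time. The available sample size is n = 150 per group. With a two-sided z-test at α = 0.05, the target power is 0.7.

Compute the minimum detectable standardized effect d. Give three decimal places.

d ≈ 0.287

Required noncentrality: δ = z_{0.025} + z_{0.30} = 1.960 + 0.524 = 2.484.
(The second rejection-region term Φ(−δ − z_{α/2}) is negligible and dropped.)
δ = d·√(n/2) ⇒ d = δ/√(n/2) = 2.484/√(150/2) = 0.2869.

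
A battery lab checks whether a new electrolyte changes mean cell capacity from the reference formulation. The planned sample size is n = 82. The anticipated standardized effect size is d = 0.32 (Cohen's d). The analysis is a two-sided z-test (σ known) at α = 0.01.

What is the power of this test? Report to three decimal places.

Power ≈ 0.626

Noncentrality parameter: δ = d·√n = 0.32 × √82 = 2.8977
Critical value for a two-sided test at α = 0.01: z_{α/2} = 2.576.
Power = Φ(δ − 2.576) + Φ(−δ − 2.576) = Φ(0.322) + Φ(-5.474) = 0.6262 + 0.0000 = 0.6262.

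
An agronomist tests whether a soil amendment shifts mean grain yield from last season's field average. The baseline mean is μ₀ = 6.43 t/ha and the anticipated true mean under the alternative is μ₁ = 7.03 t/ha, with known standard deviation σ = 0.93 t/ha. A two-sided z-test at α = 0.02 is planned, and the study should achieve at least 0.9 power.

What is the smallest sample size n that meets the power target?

Standardized effect: d = |μ₁ − μ₀| / σ = |7.03 − 6.43| / 0.93 = 0.6452
For power 0.9 need Φ(δ − z_{0.01}) = 0.9, so δ = z_{0.01} + z_{0.10} = 2.326 + 1.282 = 3.608.
(The Φ(−δ − z_{α/2}) term is vanishingly small for δ > 0 and is dropped in the standard sample-size formula.)
δ = d·√n ⇒ n = (δ/d)² = (3.608 / 0.6452)² = 31.27.
Rounding up, n = 32.

n = 32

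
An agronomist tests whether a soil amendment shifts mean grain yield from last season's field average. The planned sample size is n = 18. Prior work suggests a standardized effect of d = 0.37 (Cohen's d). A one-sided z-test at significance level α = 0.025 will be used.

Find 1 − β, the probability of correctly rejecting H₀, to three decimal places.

Power ≈ 0.348

Noncentrality parameter: δ = d·√n = 0.37 × √18 = 1.5698
One-sided α = 0.025 → critical value z_{0.025} = 1.960.
Power = Φ(δ − 1.960) = Φ(-0.390) = 0.3482.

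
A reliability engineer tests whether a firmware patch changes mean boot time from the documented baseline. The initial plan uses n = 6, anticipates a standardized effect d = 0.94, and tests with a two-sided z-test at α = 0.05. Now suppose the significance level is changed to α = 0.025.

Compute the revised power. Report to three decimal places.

Power ≈ 0.524

δ = d·√n = 0.94 × √6 = 2.3025 (unchanged). New critical value: z_{0.0125} = 2.241.
Revised power = Φ(δ − 2.241) + Φ(−δ − 2.241) = Φ(0.061) + Φ(-4.544) = 0.5244 + 0.0000 = 0.5244.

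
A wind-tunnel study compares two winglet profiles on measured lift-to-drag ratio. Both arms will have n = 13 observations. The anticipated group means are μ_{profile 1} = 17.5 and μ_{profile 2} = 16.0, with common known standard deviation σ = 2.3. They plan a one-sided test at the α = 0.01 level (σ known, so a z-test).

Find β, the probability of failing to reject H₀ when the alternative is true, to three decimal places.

Standardized effect: d = |μ_{profile 1} − μ_{profile 2}| / σ = |17.5 − 16.0| / 2.3 = 0.6522
Noncentrality parameter: δ = d·√(n/2) = 0.6522 × √(13/2) = 1.6627
Critical value for a one-sided test at α = 0.01: z_α = 2.326.
Power = P(Z > 2.326 − δ) = Φ(-0.664) = 0.2535.
Type II error: β = 1 − power = 1 − 0.2535 = 0.7465.

β ≈ 0.747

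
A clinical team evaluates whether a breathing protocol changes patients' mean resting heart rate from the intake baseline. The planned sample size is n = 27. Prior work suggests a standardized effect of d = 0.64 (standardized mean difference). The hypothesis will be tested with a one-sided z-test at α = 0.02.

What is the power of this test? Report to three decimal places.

Power ≈ 0.898

Noncentrality parameter: δ = d·√n = 0.64 × √27 = 3.3255
Critical value for a one-sided test at α = 0.02: z_α = 2.054.
Power = Φ(δ − 2.054) = Φ(1.272) = 0.8983.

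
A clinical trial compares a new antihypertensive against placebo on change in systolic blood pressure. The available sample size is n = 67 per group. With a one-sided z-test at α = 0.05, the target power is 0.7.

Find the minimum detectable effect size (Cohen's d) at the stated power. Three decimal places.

Required noncentrality: δ = z_{0.05} + z_{0.30} = 1.645 + 0.524 = 2.169.
δ = d·√(n/2) ⇒ d = δ/√(n/2) = 2.169/√(67/2) = 0.3748.

d ≈ 0.375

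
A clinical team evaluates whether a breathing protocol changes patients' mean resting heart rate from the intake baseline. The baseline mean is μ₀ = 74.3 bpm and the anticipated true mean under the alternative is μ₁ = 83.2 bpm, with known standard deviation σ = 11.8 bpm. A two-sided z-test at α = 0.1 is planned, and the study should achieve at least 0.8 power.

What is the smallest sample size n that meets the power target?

Standardized effect: d = |μ₁ − μ₀| / σ = |83.2 − 74.3| / 11.8 = 0.7542
For power 0.8 need Φ(δ − z_{0.05}) = 0.8, so δ = z_{0.05} + z_{0.20} = 1.645 + 0.842 = 2.486.
(Ignoring the negligible lower-tail rejection probability gives the usual closed-form inversion.)
δ = d·√n ⇒ n = (δ/d)² = (2.486 / 0.7542)² = 10.87.
Round up to the next whole unit.

n = 11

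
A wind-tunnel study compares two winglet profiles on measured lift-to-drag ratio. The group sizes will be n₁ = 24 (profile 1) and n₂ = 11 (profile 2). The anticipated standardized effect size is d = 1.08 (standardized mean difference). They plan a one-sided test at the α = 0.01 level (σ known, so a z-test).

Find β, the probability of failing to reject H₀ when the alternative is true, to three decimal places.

Noncentrality parameter: δ = d / √(1/n₁ + 1/n₂) = 1.08 / √(1/24 + 1/11) = 2.9661
One-sided α = 0.01 → critical value z_{0.01} = 2.326.
Power = Φ(δ − 2.326) = Φ(0.640) = 0.7388.
Type II error: β = 1 − power = 1 − 0.7388 = 0.2612.

β ≈ 0.261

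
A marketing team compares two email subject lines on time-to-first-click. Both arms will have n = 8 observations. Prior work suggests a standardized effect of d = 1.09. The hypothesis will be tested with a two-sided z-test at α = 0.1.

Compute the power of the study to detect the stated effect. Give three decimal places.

Power ≈ 0.704

Noncentrality parameter: δ = d·√(n/2) = 1.09 × √(8/2) = 2.1800
Critical value for a two-sided test at α = 0.1: z_{α/2} = 1.645.
Power = Φ(δ − 1.645) + Φ(−δ − 1.645) = Φ(0.535) + Φ(-3.825) = 0.7037 + 0.0001 = 0.7038.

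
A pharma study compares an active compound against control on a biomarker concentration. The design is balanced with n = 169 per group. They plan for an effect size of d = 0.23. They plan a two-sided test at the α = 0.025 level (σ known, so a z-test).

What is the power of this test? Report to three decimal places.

Power ≈ 0.449

Noncentrality parameter: λ = d·√(n/2) = 0.23 × √(169/2) = 2.1142
Critical value for a two-sided test at α = 0.025: z_{α/2} = 2.241.
Power = Φ(λ − 2.241) + Φ(−λ − 2.241) = Φ(-0.127) + Φ(-4.356) = 0.4494 + 0.0000 = 0.4494.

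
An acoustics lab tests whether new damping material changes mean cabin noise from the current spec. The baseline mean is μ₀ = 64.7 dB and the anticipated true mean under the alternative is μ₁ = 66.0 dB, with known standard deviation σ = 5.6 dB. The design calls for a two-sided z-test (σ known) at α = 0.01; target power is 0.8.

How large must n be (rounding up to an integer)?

n = 217

Standardized effect: d = |μ₁ − μ₀| / σ = |66.0 − 64.7| / 5.6 = 0.2321
Set Φ(δ − 2.576) = 0.8; then δ − 2.576 = Φ⁻¹(0.8) = 0.842, giving δ = 3.417.
(For δ > 0 the lower-tail rejection region contributes negligibly to power, so the one-term inversion is standard.)
δ = d·√n ⇒ n = (δ/d)² = (3.417 / 0.2321)² = 216.72.
Round up to the next whole unit.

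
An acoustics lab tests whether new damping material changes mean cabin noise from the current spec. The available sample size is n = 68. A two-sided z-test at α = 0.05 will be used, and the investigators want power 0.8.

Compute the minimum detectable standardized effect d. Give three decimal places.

Need Φ(δ − 1.960) = 0.8, so δ = 1.960 + 0.842 = 2.802.
(The second rejection-region term Φ(−δ − z_{α/2}) is negligible and dropped.)
δ = d·√n ⇒ d = δ/√n = 2.802/√68 = 0.3397.

d ≈ 0.340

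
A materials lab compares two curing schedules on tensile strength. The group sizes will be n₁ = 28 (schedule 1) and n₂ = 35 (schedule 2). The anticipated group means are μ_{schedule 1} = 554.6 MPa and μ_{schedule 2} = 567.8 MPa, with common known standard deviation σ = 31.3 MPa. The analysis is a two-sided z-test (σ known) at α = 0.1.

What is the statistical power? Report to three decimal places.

Standardized effect: d = |μ_{schedule 1} − μ_{schedule 2}| / σ = |554.6 − 567.8| / 31.3 = 0.4217
Noncentrality parameter: δ = d / √(1/n₁ + 1/n₂) = 0.4217 / √(1/28 + 1/35) = 1.6633
Two-sided α = 0.1 → critical value z_{0.05} = 1.645.
Power = Φ(δ − 1.645) + Φ(−δ − 1.645) = Φ(0.018) + Φ(-3.308) = 0.5074 + 0.0005 = 0.5078.

Power ≈ 0.508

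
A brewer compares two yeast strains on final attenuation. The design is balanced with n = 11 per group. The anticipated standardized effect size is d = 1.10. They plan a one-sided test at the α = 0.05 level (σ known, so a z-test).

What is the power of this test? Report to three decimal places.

Power ≈ 0.825

Noncentrality parameter: δ = d·√(n/2) = 1.10 × √(11/2) = 2.5797
One-sided α = 0.05 → critical value z_{0.05} = 1.645.
Power = Φ(δ − 1.645) = Φ(0.935) = 0.8251.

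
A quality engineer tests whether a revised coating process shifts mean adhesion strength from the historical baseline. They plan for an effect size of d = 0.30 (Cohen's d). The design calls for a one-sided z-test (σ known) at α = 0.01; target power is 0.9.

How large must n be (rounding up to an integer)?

n = 145

Set Φ(δ − 2.326) = 0.9; then δ − 2.326 = Φ⁻¹(0.9) = 1.282, giving δ = 3.608.
δ = d·√n ⇒ n = (δ/d)² = (3.608 / 0.30)² = 144.63.
Rounding up, n = 145.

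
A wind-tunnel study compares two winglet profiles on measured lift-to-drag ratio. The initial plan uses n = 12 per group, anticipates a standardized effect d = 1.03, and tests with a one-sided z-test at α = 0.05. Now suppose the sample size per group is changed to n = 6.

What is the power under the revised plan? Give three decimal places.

Power ≈ 0.555

With n = 6 per group: δ = d·√(n/2) = 1.03 × √(6/2) = 1.7840. Critical value z_{0.05} = 1.645.
Revised power = P(Z > 1.645 − δ) = Φ(0.139) = 0.5553.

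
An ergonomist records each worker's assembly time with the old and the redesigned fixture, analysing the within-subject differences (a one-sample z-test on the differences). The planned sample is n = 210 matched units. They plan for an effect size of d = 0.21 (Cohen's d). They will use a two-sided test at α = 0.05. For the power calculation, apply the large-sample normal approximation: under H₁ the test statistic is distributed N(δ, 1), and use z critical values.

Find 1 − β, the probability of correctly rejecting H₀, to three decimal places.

Power ≈ 0.861

Noncentrality parameter: δ = d·√n = 0.21 × √210 = 3.0432
Critical value for a two-sided test at α = 0.05: z_{α/2} = 1.960.
Power = Φ(δ − 1.960) + Φ(−δ − 1.960) = Φ(1.083) + Φ(-5.003) = 0.8606 + 0.0000 = 0.8606.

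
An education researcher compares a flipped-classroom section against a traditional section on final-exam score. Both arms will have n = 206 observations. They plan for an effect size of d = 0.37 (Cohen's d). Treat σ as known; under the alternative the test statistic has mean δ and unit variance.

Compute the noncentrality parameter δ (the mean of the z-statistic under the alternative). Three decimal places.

The noncentrality parameter scales effect size by the design's sample-size factor: δ = d·√(n/2) = 0.37 × √(206/2) = 3.7551

δ ≈ 3.755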